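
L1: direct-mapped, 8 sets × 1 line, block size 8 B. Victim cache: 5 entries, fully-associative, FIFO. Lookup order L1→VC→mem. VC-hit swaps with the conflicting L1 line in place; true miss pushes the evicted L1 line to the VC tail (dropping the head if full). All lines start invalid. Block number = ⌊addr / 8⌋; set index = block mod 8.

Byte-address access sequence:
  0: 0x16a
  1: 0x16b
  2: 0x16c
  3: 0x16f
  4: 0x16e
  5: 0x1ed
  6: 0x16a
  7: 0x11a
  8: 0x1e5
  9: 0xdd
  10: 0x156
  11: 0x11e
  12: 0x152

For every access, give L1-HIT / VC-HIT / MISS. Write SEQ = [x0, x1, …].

SEQ = [MISS, L1-HIT, L1-HIT, L1-HIT, L1-HIT, MISS, VC-HIT, MISS, MISS, MISS, MISS, VC-HIT, L1-HIT]

#0 0x16a→b45/s5 MISS; vc=[]
#1 0x16b→b45/s5 L1-HIT; vc=[]
#2 0x16c→b45/s5 L1-HIT; vc=[]
#3 0x16f→b45/s5 L1-HIT; vc=[]
#4 0x16e→b45/s5 L1-HIT; vc=[]
#5 0x1ed→b61/s5 MISS; vc=[45]
#6 0x16a→b45/s5 VC-HIT; vc=[61]
#7 0x11a→b35/s3 MISS; vc=[61]
#8 0x1e5→b60/s4 MISS; vc=[61]
#9 0xdd→b27/s3 MISS; vc=[61,35]
#10 0x156→b42/s2 MISS; vc=[61,35]
#11 0x11e→b35/s3 VC-HIT; vc=[61,27]
#12 0x152→b42/s2 L1-HIT; vc=[61,27]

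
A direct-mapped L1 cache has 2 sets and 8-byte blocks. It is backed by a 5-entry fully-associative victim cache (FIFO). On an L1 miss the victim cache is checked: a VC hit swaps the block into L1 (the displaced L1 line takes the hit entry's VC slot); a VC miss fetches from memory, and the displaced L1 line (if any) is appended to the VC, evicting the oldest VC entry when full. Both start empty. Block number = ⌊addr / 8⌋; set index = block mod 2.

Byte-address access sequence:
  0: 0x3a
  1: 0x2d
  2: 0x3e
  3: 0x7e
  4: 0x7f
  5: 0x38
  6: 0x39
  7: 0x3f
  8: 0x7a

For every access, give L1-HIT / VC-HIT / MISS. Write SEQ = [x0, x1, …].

SEQ = [MISS, MISS, VC-HIT, MISS, L1-HIT, VC-HIT, L1-HIT, L1-HIT, VC-HIT]

#0 0x3a→b7/s1 MISS; vc=[]
#1 0x2d→b5/s1 MISS; vc=[7]
#2 0x3e→b7/s1 VC-HIT; vc=[5]
#3 0x7e→b15/s1 MISS; vc=[5,7]
#4 0x7f→b15/s1 L1-HIT; vc=[5,7]
#5 0x38→b7/s1 VC-HIT; vc=[5,15]
#6 0x39→b7/s1 L1-HIT; vc=[5,15]
#7 0x3f→b7/s1 L1-HIT; vc=[5,15]
#8 0x7a→b15/s1 VC-HIT; vc=[5,7]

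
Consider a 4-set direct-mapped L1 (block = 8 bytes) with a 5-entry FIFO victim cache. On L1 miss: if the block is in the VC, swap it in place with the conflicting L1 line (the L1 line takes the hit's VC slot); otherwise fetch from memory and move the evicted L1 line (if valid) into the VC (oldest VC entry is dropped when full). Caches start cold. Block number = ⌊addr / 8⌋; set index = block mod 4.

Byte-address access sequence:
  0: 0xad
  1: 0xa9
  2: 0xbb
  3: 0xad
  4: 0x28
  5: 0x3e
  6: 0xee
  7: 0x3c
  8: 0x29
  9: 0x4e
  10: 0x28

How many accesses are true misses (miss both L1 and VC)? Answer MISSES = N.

0: 0xad (blk 21, set 1) → MISS  vc=[]
1: 0xa9 (blk 21, set 1) → L1-HIT  vc=[]
2: 0xbb (blk 23, set 3) → MISS  vc=[]
3: 0xad (blk 21, set 1) → L1-HIT  vc=[]
4: 0x28 (blk 5, set 1) → MISS  vc=[21]
5: 0x3e (blk 7, set 3) → MISS  vc=[21, 23]
6: 0xee (blk 29, set 1) → MISS  vc=[21, 23, 5]
7: 0x3c (blk 7, set 3) → L1-HIT  vc=[21, 23, 5]
8: 0x29 (blk 5, set 1) → VC-HIT  vc=[21, 23, 29]
9: 0x4e (blk 9, set 1) → MISS  vc=[21, 23, 29, 5]
10: 0x28 (blk 5, set 1) → VC-HIT  vc=[21, 23, 29, 9]

MISSES = 6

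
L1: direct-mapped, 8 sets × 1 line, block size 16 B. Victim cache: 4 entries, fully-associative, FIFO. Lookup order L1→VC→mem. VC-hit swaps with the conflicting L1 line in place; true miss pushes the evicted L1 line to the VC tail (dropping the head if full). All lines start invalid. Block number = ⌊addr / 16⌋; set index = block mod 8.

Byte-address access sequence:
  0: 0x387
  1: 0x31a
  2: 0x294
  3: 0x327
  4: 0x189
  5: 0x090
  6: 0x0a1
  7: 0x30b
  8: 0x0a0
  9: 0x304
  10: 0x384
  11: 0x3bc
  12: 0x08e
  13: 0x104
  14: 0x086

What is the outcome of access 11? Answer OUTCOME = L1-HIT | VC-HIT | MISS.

  [0] addr=0x387 blk=56 s=0: MISS | VC []
  [1] addr=0x31a blk=49 s=1: MISS | VC []
  [2] addr=0x294 blk=41 s=1: MISS | VC [49]
  [3] addr=0x327 blk=50 s=2: MISS | VC [49]
  [4] addr=0x189 blk=24 s=0: MISS | VC [49, 56]
  [5] addr=0x90 blk=9 s=1: MISS | VC [49, 56, 41]
  [6] addr=0xa1 blk=10 s=2: MISS | VC [49, 56, 41, 50]
  [7] addr=0x30b blk=48 s=0: MISS | VC [56, 41, 50, 24]
  [8] addr=0xa0 blk=10 s=2: L1-HIT | VC [56, 41, 50, 24]
  [9] addr=0x304 blk=48 s=0: L1-HIT | VC [56, 41, 50, 24]
  [10] addr=0x384 blk=56 s=0: VC-HIT | VC [48, 41, 50, 24]
  [11] addr=0x3bc blk=59 s=3: MISS | VC [48, 41, 50, 24]
  [12] addr=0x8e blk=8 s=0: MISS | VC [41, 50, 24, 56]
  [13] addr=0x104 blk=16 s=0: MISS | VC [50, 24, 56, 8]
  [14] addr=0x86 blk=8 s=0: VC-HIT | VC [50, 24, 56, 16]

OUTCOME = MISS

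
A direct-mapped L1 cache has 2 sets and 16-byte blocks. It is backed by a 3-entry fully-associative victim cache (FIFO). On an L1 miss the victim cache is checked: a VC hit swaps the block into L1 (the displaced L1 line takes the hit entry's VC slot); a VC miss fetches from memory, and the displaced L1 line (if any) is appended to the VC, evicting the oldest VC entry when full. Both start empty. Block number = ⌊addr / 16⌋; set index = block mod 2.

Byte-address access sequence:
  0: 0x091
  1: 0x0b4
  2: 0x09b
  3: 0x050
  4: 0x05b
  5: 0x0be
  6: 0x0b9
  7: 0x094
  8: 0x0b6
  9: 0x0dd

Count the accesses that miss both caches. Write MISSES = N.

MISSES = 4

  [0] addr=0x91 blk=9 s=1: MISS | VC []
  [1] addr=0xb4 blk=11 s=1: MISS | VC [9]
  [2] addr=0x9b blk=9 s=1: VC-HIT | VC [11]
  [3] addr=0x50 blk=5 s=1: MISS | VC [11, 9]
  [4] addr=0x5b blk=5 s=1: L1-HIT | VC [11, 9]
  [5] addr=0xbe blk=11 s=1: VC-HIT | VC [5, 9]
  [6] addr=0xb9 blk=11 s=1: L1-HIT | VC [5, 9]
  [7] addr=0x94 blk=9 s=1: VC-HIT | VC [5, 11]
  [8] addr=0xb6 blk=11 s=1: VC-HIT | VC [5, 9]
  [9] addr=0xdd blk=13 s=1: MISS | VC [5, 9, 11]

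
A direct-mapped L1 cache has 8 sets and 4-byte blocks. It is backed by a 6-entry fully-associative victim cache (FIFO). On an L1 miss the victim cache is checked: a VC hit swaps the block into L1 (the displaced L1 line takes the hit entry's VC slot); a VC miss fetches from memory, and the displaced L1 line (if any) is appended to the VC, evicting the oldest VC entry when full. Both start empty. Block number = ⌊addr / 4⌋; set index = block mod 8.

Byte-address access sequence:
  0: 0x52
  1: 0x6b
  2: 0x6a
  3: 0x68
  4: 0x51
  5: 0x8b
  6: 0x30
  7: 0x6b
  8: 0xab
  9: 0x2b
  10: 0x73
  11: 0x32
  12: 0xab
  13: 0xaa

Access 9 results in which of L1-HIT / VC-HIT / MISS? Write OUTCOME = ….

OUTCOME = MISS

#0 0x52→b20/s4 MISS; vc=[]
#1 0x6b→b26/s2 MISS; vc=[]
#2 0x6a→b26/s2 L1-HIT; vc=[]
#3 0x68→b26/s2 L1-HIT; vc=[]
#4 0x51→b20/s4 L1-HIT; vc=[]
#5 0x8b→b34/s2 MISS; vc=[26]
#6 0x30→b12/s4 MISS; vc=[26,20]
#7 0x6b→b26/s2 VC-HIT; vc=[34,20]
#8 0xab→b42/s2 MISS; vc=[34,20,26]
#9 0x2b→b10/s2 MISS; vc=[34,20,26,42]
#10 0x73→b28/s4 MISS; vc=[34,20,26,42,12]
#11 0x32→b12/s4 VC-HIT; vc=[34,20,26,42,28]
#12 0xab→b42/s2 VC-HIT; vc=[34,20,26,10,28]
#13 0xaa→b42/s2 L1-HIT; vc=[34,20,26,10,28]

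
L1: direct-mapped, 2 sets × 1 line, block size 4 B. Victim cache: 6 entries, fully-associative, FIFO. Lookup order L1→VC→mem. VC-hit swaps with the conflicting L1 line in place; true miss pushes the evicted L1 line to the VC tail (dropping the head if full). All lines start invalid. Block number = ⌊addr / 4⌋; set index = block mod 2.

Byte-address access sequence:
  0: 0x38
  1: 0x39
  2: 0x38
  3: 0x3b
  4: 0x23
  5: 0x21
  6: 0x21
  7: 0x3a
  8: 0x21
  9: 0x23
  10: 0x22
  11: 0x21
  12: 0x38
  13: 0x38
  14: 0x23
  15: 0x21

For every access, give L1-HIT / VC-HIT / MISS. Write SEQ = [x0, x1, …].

SEQ = [MISS, L1-HIT, L1-HIT, L1-HIT, MISS, L1-HIT, L1-HIT, VC-HIT, VC-HIT, L1-HIT, L1-HIT, L1-HIT, VC-HIT, L1-HIT, VC-HIT, L1-HIT]

#0 0x38→b14/s0 MISS; vc=[]
#1 0x39→b14/s0 L1-HIT; vc=[]
#2 0x38→b14/s0 L1-HIT; vc=[]
#3 0x3b→b14/s0 L1-HIT; vc=[]
#4 0x23→b8/s0 MISS; vc=[14]
#5 0x21→b8/s0 L1-HIT; vc=[14]
#6 0x21→b8/s0 L1-HIT; vc=[14]
#7 0x3a→b14/s0 VC-HIT; vc=[8]
#8 0x21→b8/s0 VC-HIT; vc=[14]
#9 0x23→b8/s0 L1-HIT; vc=[14]
#10 0x22→b8/s0 L1-HIT; vc=[14]
#11 0x21→b8/s0 L1-HIT; vc=[14]
#12 0x38→b14/s0 VC-HIT; vc=[8]
#13 0x38→b14/s0 L1-HIT; vc=[8]
#14 0x23→b8/s0 VC-HIT; vc=[14]
#15 0x21→b8/s0 L1-HIT; vc=[14]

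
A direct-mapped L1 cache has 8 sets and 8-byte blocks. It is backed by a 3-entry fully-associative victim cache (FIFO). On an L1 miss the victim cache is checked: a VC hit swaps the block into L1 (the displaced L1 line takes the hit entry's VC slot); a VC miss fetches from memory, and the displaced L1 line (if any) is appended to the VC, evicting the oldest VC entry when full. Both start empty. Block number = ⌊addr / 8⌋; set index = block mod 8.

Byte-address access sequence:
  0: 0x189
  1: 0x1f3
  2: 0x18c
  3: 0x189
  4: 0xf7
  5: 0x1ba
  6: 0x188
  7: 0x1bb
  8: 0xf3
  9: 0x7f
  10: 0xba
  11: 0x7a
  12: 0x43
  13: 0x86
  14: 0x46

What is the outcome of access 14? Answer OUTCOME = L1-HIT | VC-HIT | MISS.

0: 0x189 (blk 49, set 1) → MISS  vc=[]
1: 0x1f3 (blk 62, set 6) → MISS  vc=[]
2: 0x18c (blk 49, set 1) → L1-HIT  vc=[]
3: 0x189 (blk 49, set 1) → L1-HIT  vc=[]
4: 0xf7 (blk 30, set 6) → MISS  vc=[62]
5: 0x1ba (blk 55, set 7) → MISS  vc=[62]
6: 0x188 (blk 49, set 1) → L1-HIT  vc=[62]
7: 0x1bb (blk 55, set 7) → L1-HIT  vc=[62]
8: 0xf3 (blk 30, set 6) → L1-HIT  vc=[62]
9: 0x7f (blk 15, set 7) → MISS  vc=[62, 55]
10: 0xba (blk 23, set 7) → MISS  vc=[62, 55, 15]
11: 0x7a (blk 15, set 7) → VC-HIT  vc=[62, 55, 23]
12: 0x43 (blk 8, set 0) → MISS  vc=[62, 55, 23]
13: 0x86 (blk 16, set 0) → MISS  vc=[55, 23, 8]
14: 0x46 (blk 8, set 0) → VC-HIT  vc=[55, 23, 16]

OUTCOME = VC-HIT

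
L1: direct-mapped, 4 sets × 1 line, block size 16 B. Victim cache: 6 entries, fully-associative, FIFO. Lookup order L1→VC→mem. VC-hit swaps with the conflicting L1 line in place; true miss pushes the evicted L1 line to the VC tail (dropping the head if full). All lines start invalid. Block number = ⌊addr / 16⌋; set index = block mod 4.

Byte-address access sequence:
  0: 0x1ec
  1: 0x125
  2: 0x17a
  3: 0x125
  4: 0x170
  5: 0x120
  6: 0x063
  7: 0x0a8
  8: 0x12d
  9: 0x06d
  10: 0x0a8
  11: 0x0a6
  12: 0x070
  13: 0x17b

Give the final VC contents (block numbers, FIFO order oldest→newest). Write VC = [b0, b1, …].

VC = [30, 6, 18, 7]

  [0] addr=0x1ec blk=30 s=2: MISS | VC []
  [1] addr=0x125 blk=18 s=2: MISS | VC [30]
  [2] addr=0x17a blk=23 s=3: MISS | VC [30]
  [3] addr=0x125 blk=18 s=2: L1-HIT | VC [30]
  [4] addr=0x170 blk=23 s=3: L1-HIT | VC [30]
  [5] addr=0x120 blk=18 s=2: L1-HIT | VC [30]
  [6] addr=0x63 blk=6 s=2: MISS | VC [30, 18]
  [7] addr=0xa8 blk=10 s=2: MISS | VC [30, 18, 6]
  [8] addr=0x12d blk=18 s=2: VC-HIT | VC [30, 10, 6]
  [9] addr=0x6d blk=6 s=2: VC-HIT | VC [30, 10, 18]
  [10] addr=0xa8 blk=10 s=2: VC-HIT | VC [30, 6, 18]
  [11] addr=0xa6 blk=10 s=2: L1-HIT | VC [30, 6, 18]
  [12] addr=0x70 blk=7 s=3: MISS | VC [30, 6, 18, 23]
  [13] addr=0x17b blk=23 s=3: VC-HIT | VC [30, 6, 18, 7]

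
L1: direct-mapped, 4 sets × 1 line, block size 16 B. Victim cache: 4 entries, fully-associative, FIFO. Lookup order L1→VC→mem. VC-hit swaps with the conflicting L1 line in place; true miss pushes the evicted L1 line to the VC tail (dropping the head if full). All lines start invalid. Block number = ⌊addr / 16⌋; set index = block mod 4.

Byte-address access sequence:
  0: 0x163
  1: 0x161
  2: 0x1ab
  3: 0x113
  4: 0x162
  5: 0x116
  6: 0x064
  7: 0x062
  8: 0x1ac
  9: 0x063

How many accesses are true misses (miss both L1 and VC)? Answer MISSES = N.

#0 0x163→b22/s2 MISS; vc=[]
#1 0x161→b22/s2 L1-HIT; vc=[]
#2 0x1ab→b26/s2 MISS; vc=[22]
#3 0x113→b17/s1 MISS; vc=[22]
#4 0x162→b22/s2 VC-HIT; vc=[26]
#5 0x116→b17/s1 L1-HIT; vc=[26]
#6 0x64→b6/s2 MISS; vc=[26,22]
#7 0x62→b6/s2 L1-HIT; vc=[26,22]
#8 0x1ac→b26/s2 VC-HIT; vc=[6,22]
#9 0x63→b6/s2 VC-HIT; vc=[26,22]

MISSES = 4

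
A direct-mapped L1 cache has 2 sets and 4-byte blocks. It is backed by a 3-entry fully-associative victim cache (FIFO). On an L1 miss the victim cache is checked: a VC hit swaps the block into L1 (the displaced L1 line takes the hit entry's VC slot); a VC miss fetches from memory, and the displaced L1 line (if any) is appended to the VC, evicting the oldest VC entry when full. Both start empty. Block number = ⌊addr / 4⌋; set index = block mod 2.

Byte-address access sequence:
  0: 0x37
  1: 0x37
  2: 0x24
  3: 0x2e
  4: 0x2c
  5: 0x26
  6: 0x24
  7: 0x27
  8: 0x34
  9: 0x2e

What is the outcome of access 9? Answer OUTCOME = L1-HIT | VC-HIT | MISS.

OUTCOME = VC-HIT

0: 0x37 (blk 13, set 1) → MISS  vc=[]
1: 0x37 (blk 13, set 1) → L1-HIT  vc=[]
2: 0x24 (blk 9, set 1) → MISS  vc=[13]
3: 0x2e (blk 11, set 1) → MISS  vc=[13, 9]
4: 0x2c (blk 11, set 1) → L1-HIT  vc=[13, 9]
5: 0x26 (blk 9, set 1) → VC-HIT  vc=[13, 11]
6: 0x24 (blk 9, set 1) → L1-HIT  vc=[13, 11]
7: 0x27 (blk 9, set 1) → L1-HIT  vc=[13, 11]
8: 0x34 (blk 13, set 1) → VC-HIT  vc=[9, 11]
9: 0x2e (blk 11, set 1) → VC-HIT  vc=[9, 13]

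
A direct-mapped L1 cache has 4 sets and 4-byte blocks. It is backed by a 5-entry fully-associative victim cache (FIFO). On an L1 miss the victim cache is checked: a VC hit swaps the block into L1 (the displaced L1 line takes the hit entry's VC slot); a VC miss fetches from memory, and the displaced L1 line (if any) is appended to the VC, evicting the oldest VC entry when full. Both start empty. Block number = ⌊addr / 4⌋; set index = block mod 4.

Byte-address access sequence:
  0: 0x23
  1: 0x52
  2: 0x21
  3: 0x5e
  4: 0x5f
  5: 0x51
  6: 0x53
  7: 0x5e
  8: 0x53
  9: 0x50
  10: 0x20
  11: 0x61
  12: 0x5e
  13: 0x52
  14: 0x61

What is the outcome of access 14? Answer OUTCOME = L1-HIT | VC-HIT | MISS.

#0 0x23→b8/s0 MISS; vc=[]
#1 0x52→b20/s0 MISS; vc=[8]
#2 0x21→b8/s0 VC-HIT; vc=[20]
#3 0x5e→b23/s3 MISS; vc=[20]
#4 0x5f→b23/s3 L1-HIT; vc=[20]
#5 0x51→b20/s0 VC-HIT; vc=[8]
#6 0x53→b20/s0 L1-HIT; vc=[8]
#7 0x5e→b23/s3 L1-HIT; vc=[8]
#8 0x53→b20/s0 L1-HIT; vc=[8]
#9 0x50→b20/s0 L1-HIT; vc=[8]
#10 0x20→b8/s0 VC-HIT; vc=[20]
#11 0x61→b24/s0 MISS; vc=[20,8]
#12 0x5e→b23/s3 L1-HIT; vc=[20,8]
#13 0x52→b20/s0 VC-HIT; vc=[24,8]
#14 0x61→b24/s0 VC-HIT; vc=[20,8]

OUTCOME = VC-HIT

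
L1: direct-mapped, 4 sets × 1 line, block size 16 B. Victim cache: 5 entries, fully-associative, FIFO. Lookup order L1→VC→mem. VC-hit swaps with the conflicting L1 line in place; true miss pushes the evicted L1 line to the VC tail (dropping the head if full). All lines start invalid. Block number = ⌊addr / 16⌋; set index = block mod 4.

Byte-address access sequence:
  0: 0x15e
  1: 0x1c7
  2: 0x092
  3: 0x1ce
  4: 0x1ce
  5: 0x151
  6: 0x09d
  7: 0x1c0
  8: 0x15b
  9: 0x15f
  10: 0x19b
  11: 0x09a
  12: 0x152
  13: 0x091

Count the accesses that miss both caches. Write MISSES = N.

MISSES = 4

  [0] addr=0x15e blk=21 s=1: MISS | VC []
  [1] addr=0x1c7 blk=28 s=0: MISS | VC []
  [2] addr=0x92 blk=9 s=1: MISS | VC [21]
  [3] addr=0x1ce blk=28 s=0: L1-HIT | VC [21]
  [4] addr=0x1ce blk=28 s=0: L1-HIT | VC [21]
  [5] addr=0x151 blk=21 s=1: VC-HIT | VC [9]
  [6] addr=0x9d blk=9 s=1: VC-HIT | VC [21]
  [7] addr=0x1c0 blk=28 s=0: L1-HIT | VC [21]
  [8] addr=0x15b blk=21 s=1: VC-HIT | VC [9]
  [9] addr=0x15f blk=21 s=1: L1-HIT | VC [9]
  [10] addr=0x19b blk=25 s=1: MISS | VC [9, 21]
  [11] addr=0x9a blk=9 s=1: VC-HIT | VC [25, 21]
  [12] addr=0x152 blk=21 s=1: VC-HIT | VC [25, 9]
  [13] addr=0x91 blk=9 s=1: VC-HIT | VC [25, 21]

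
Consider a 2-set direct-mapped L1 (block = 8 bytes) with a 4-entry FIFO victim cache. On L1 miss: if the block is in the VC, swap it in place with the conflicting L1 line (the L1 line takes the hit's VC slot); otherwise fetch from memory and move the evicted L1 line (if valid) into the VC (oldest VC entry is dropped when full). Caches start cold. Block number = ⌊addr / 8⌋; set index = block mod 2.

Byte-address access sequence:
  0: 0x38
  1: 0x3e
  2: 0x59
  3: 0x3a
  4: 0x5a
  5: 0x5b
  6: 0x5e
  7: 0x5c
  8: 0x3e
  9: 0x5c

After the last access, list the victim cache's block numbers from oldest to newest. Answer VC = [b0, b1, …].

0: 0x38 (blk 7, set 1) → MISS  vc=[]
1: 0x3e (blk 7, set 1) → L1-HIT  vc=[]
2: 0x59 (blk 11, set 1) → MISS  vc=[7]
3: 0x3a (blk 7, set 1) → VC-HIT  vc=[11]
4: 0x5a (blk 11, set 1) → VC-HIT  vc=[7]
5: 0x5b (blk 11, set 1) → L1-HIT  vc=[7]
6: 0x5e (blk 11, set 1) → L1-HIT  vc=[7]
7: 0x5c (blk 11, set 1) → L1-HIT  vc=[7]
8: 0x3e (blk 7, set 1) → VC-HIT  vc=[11]
9: 0x5c (blk 11, set 1) → VC-HIT  vc=[7]

VC = [7]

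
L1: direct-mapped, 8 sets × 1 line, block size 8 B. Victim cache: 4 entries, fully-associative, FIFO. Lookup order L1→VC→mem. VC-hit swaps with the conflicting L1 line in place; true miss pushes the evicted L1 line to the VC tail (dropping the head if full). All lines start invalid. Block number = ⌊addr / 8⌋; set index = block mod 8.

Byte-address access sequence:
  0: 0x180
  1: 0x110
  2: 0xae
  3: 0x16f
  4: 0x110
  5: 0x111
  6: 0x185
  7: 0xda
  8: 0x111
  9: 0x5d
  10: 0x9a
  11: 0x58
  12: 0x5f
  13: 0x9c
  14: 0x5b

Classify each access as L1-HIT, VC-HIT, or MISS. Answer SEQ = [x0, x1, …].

  [0] addr=0x180 blk=48 s=0: MISS | VC []
  [1] addr=0x110 blk=34 s=2: MISS | VC []
  [2] addr=0xae blk=21 s=5: MISS | VC []
  [3] addr=0x16f blk=45 s=5: MISS | VC [21]
  [4] addr=0x110 blk=34 s=2: L1-HIT | VC [21]
  [5] addr=0x111 blk=34 s=2: L1-HIT | VC [21]
  [6] addr=0x185 blk=48 s=0: L1-HIT | VC [21]
  [7] addr=0xda blk=27 s=3: MISS | VC [21]
  [8] addr=0x111 blk=34 s=2: L1-HIT | VC [21]
  [9] addr=0x5d blk=11 s=3: MISS | VC [21, 27]
  [10] addr=0x9a blk=19 s=3: MISS | VC [21, 27, 11]
  [11] addr=0x58 blk=11 s=3: VC-HIT | VC [21, 27, 19]
  [12] addr=0x5f blk=11 s=3: L1-HIT | VC [21, 27, 19]
  [13] addr=0x9c blk=19 s=3: VC-HIT | VC [21, 27, 11]
  [14] addr=0x5b blk=11 s=3: VC-HIT | VC [21, 27, 19]

SEQ = [MISS, MISS, MISS, MISS, L1-HIT, L1-HIT, L1-HIT, MISS, L1-HIT, MISS, MISS, VC-HIT, L1-HIT, VC-HIT, VC-HIT]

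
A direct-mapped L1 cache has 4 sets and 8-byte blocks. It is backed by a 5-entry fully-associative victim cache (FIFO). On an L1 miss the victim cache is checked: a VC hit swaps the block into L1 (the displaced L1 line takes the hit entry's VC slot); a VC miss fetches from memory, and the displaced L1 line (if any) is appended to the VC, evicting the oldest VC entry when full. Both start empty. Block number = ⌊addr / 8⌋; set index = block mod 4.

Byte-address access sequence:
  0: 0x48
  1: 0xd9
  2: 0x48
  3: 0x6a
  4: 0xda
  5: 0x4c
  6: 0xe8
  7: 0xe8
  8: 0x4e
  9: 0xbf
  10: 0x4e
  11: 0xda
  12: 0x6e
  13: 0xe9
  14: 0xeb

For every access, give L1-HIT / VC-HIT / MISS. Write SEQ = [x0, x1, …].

  [0] addr=0x48 blk=9 s=1: MISS | VC []
  [1] addr=0xd9 blk=27 s=3: MISS | VC []
  [2] addr=0x48 blk=9 s=1: L1-HIT | VC []
  [3] addr=0x6a blk=13 s=1: MISS | VC [9]
  [4] addr=0xda blk=27 s=3: L1-HIT | VC [9]
  [5] addr=0x4c blk=9 s=1: VC-HIT | VC [13]
  [6] addr=0xe8 blk=29 s=1: MISS | VC [13, 9]
  [7] addr=0xe8 blk=29 s=1: L1-HIT | VC [13, 9]
  [8] addr=0x4e blk=9 s=1: VC-HIT | VC [13, 29]
  [9] addr=0xbf blk=23 s=3: MISS | VC [13, 29, 27]
  [10] addr=0x4e blk=9 s=1: L1-HIT | VC [13, 29, 27]
  [11] addr=0xda blk=27 s=3: VC-HIT | VC [13, 29, 23]
  [12] addr=0x6e blk=13 s=1: VC-HIT | VC [9, 29, 23]
  [13] addr=0xe9 blk=29 s=1: VC-HIT | VC [9, 13, 23]
  [14] addr=0xeb blk=29 s=1: L1-HIT | VC [9, 13, 23]

SEQ = [MISS, MISS, L1-HIT, MISS, L1-HIT, VC-HIT, MISS, L1-HIT, VC-HIT, MISS, L1-HIT, VC-HIT, VC-HIT, VC-HIT, L1-HIT]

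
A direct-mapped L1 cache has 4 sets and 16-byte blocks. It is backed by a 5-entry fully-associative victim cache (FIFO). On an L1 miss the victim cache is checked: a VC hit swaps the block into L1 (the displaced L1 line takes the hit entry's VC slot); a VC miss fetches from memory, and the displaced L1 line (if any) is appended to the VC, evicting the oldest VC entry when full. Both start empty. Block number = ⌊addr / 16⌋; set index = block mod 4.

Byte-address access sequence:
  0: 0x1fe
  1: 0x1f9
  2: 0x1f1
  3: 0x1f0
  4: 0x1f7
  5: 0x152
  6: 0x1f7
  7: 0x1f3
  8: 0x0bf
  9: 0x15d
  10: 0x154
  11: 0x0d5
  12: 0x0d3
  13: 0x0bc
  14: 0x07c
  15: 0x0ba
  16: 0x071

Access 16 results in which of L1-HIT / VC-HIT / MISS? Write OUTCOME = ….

OUTCOME = VC-HIT

#0 0x1fe→b31/s3 MISS; vc=[]
#1 0x1f9→b31/s3 L1-HIT; vc=[]
#2 0x1f1→b31/s3 L1-HIT; vc=[]
#3 0x1f0→b31/s3 L1-HIT; vc=[]
#4 0x1f7→b31/s3 L1-HIT; vc=[]
#5 0x152→b21/s1 MISS; vc=[]
#6 0x1f7→b31/s3 L1-HIT; vc=[]
#7 0x1f3→b31/s3 L1-HIT; vc=[]
#8 0xbf→b11/s3 MISS; vc=[31]
#9 0x15d→b21/s1 L1-HIT; vc=[31]
#10 0x154→b21/s1 L1-HIT; vc=[31]
#11 0xd5→b13/s1 MISS; vc=[31,21]
#12 0xd3→b13/s1 L1-HIT; vc=[31,21]
#13 0xbc→b11/s3 L1-HIT; vc=[31,21]
#14 0x7c→b7/s3 MISS; vc=[31,21,11]
#15 0xba→b11/s3 VC-HIT; vc=[31,21,7]
#16 0x71→b7/s3 VC-HIT; vc=[31,21,11]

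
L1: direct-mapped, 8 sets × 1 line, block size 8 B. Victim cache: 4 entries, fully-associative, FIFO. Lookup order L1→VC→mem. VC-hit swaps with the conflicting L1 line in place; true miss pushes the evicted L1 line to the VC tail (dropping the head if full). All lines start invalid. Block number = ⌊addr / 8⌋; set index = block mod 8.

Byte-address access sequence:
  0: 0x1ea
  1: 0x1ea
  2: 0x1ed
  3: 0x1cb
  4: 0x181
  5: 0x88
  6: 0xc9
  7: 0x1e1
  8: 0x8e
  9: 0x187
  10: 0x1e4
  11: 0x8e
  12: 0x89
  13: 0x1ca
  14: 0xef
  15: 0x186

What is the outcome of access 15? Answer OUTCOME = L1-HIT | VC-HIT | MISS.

0: 0x1ea (blk 61, set 5) → MISS  vc=[]
1: 0x1ea (blk 61, set 5) → L1-HIT  vc=[]
2: 0x1ed (blk 61, set 5) → L1-HIT  vc=[]
3: 0x1cb (blk 57, set 1) → MISS  vc=[]
4: 0x181 (blk 48, set 0) → MISS  vc=[]
5: 0x88 (blk 17, set 1) → MISS  vc=[57]
6: 0xc9 (blk 25, set 1) → MISS  vc=[57, 17]
7: 0x1e1 (blk 60, set 4) → MISS  vc=[57, 17]
8: 0x8e (blk 17, set 1) → VC-HIT  vc=[57, 25]
9: 0x187 (blk 48, set 0) → L1-HIT  vc=[57, 25]
10: 0x1e4 (blk 60, set 4) → L1-HIT  vc=[57, 25]
11: 0x8e (blk 17, set 1) → L1-HIT  vc=[57, 25]
12: 0x89 (blk 17, set 1) → L1-HIT  vc=[57, 25]
13: 0x1ca (blk 57, set 1) → VC-HIT  vc=[17, 25]
14: 0xef (blk 29, set 5) → MISS  vc=[17, 25, 61]
15: 0x186 (blk 48, set 0) → L1-HIT  vc=[17, 25, 61]

OUTCOME = L1-HIT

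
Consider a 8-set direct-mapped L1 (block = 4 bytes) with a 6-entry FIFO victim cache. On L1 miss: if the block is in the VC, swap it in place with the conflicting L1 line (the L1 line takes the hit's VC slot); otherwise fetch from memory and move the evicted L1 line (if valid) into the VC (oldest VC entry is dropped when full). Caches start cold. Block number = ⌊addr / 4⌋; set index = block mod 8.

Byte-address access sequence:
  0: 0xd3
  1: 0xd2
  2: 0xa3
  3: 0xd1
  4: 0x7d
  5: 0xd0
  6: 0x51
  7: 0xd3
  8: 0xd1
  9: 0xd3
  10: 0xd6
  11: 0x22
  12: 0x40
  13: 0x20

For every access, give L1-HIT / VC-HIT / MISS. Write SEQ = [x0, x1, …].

  [0] addr=0xd3 blk=52 s=4: MISS | VC []
  [1] addr=0xd2 blk=52 s=4: L1-HIT | VC []
  [2] addr=0xa3 blk=40 s=0: MISS | VC []
  [3] addr=0xd1 blk=52 s=4: L1-HIT | VC []
  [4] addr=0x7d blk=31 s=7: MISS | VC []
  [5] addr=0xd0 blk=52 s=4: L1-HIT | VC []
  [6] addr=0x51 blk=20 s=4: MISS | VC [52]
  [7] addr=0xd3 blk=52 s=4: VC-HIT | VC [20]
  [8] addr=0xd1 blk=52 s=4: L1-HIT | VC [20]
  [9] addr=0xd3 blk=52 s=4: L1-HIT | VC [20]
  [10] addr=0xd6 blk=53 s=5: MISS | VC [20]
  [11] addr=0x22 blk=8 s=0: MISS | VC [20, 40]
  [12] addr=0x40 blk=16 s=0: MISS | VC [20, 40, 8]
  [13] addr=0x20 blk=8 s=0: VC-HIT | VC [20, 40, 16]

SEQ = [MISS, L1-HIT, MISS, L1-HIT, MISS, L1-HIT, MISS, VC-HIT, L1-HIT, L1-HIT, MISS, MISS, MISS, VC-HIT]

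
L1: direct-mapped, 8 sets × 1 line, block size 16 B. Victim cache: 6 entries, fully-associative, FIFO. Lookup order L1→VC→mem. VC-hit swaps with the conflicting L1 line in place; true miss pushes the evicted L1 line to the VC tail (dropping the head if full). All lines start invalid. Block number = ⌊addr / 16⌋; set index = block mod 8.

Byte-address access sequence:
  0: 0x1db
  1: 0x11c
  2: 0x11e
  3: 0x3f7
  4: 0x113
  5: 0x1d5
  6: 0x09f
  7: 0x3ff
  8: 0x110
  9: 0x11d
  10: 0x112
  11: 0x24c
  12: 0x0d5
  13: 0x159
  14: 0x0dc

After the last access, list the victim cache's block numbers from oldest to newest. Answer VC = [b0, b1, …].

VC = [9, 29, 21]

#0 0x1db→b29/s5 MISS; vc=[]
#1 0x11c→b17/s1 MISS; vc=[]
#2 0x11e→b17/s1 L1-HIT; vc=[]
#3 0x3f7→b63/s7 MISS; vc=[]
#4 0x113→b17/s1 L1-HIT; vc=[]
#5 0x1d5→b29/s5 L1-HIT; vc=[]
#6 0x9f→b9/s1 MISS; vc=[17]
#7 0x3ff→b63/s7 L1-HIT; vc=[17]
#8 0x110→b17/s1 VC-HIT; vc=[9]
#9 0x11d→b17/s1 L1-HIT; vc=[9]
#10 0x112→b17/s1 L1-HIT; vc=[9]
#11 0x24c→b36/s4 MISS; vc=[9]
#12 0xd5→b13/s5 MISS; vc=[9,29]
#13 0x159→b21/s5 MISS; vc=[9,29,13]
#14 0xdc→b13/s5 VC-HIT; vc=[9,29,21]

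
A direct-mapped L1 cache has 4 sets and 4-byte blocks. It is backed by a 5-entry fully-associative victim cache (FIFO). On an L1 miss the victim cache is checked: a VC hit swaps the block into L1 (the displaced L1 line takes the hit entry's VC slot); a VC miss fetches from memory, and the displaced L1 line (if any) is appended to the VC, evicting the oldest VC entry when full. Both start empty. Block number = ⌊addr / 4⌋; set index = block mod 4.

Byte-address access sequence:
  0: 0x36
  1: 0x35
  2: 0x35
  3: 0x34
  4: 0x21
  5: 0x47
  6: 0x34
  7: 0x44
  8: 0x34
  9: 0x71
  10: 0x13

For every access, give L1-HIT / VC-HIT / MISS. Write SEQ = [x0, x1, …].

SEQ = [MISS, L1-HIT, L1-HIT, L1-HIT, MISS, MISS, VC-HIT, VC-HIT, VC-HIT, MISS, MISS]

#0 0x36→b13/s1 MISS; vc=[]
#1 0x35→b13/s1 L1-HIT; vc=[]
#2 0x35→b13/s1 L1-HIT; vc=[]
#3 0x34→b13/s1 L1-HIT; vc=[]
#4 0x21→b8/s0 MISS; vc=[]
#5 0x47→b17/s1 MISS; vc=[13]
#6 0x34→b13/s1 VC-HIT; vc=[17]
#7 0x44→b17/s1 VC-HIT; vc=[13]
#8 0x34→b13/s1 VC-HIT; vc=[17]
#9 0x71→b28/s0 MISS; vc=[17,8]
#10 0x13→b4/s0 MISS; vc=[17,8,28]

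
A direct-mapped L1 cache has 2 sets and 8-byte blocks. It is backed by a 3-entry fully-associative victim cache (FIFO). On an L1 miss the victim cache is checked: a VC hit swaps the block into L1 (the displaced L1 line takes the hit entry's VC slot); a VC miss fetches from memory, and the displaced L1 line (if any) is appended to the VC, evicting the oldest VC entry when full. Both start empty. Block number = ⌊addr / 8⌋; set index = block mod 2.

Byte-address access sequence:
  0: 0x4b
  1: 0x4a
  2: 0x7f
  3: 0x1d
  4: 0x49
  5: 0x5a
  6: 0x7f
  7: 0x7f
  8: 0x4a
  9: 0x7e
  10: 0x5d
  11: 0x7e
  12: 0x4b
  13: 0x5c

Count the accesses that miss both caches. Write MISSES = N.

  [0] addr=0x4b blk=9 s=1: MISS | VC []
  [1] addr=0x4a blk=9 s=1: L1-HIT | VC []
  [2] addr=0x7f blk=15 s=1: MISS | VC [9]
  [3] addr=0x1d blk=3 s=1: MISS | VC [9, 15]
  [4] addr=0x49 blk=9 s=1: VC-HIT | VC [3, 15]
  [5] addr=0x5a blk=11 s=1: MISS | VC [3, 15, 9]
  [6] addr=0x7f blk=15 s=1: VC-HIT | VC [3, 11, 9]
  [7] addr=0x7f blk=15 s=1: L1-HIT | VC [3, 11, 9]
  [8] addr=0x4a blk=9 s=1: VC-HIT | VC [3, 11, 15]
  [9] addr=0x7e blk=15 s=1: VC-HIT | VC [3, 11, 9]
  [10] addr=0x5d blk=11 s=1: VC-HIT | VC [3, 15, 9]
  [11] addr=0x7e blk=15 s=1: VC-HIT | VC [3, 11, 9]
  [12] addr=0x4b blk=9 s=1: VC-HIT | VC [3, 11, 15]
  [13] addr=0x5c blk=11 s=1: VC-HIT | VC [3, 9, 15]

MISSES = 4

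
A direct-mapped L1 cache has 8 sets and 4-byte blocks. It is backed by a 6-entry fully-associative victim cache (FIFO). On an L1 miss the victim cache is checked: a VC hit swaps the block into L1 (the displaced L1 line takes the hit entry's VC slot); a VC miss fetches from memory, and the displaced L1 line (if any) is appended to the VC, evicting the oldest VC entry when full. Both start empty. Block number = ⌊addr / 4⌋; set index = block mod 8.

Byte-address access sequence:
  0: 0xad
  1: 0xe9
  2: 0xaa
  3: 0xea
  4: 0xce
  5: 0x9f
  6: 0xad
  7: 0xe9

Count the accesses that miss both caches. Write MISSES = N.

MISSES = 5

0: 0xad (blk 43, set 3) → MISS  vc=[]
1: 0xe9 (blk 58, set 2) → MISS  vc=[]
2: 0xaa (blk 42, set 2) → MISS  vc=[58]
3: 0xea (blk 58, set 2) → VC-HIT  vc=[42]
4: 0xce (blk 51, set 3) → MISS  vc=[42, 43]
5: 0x9f (blk 39, set 7) → MISS  vc=[42, 43]
6: 0xad (blk 43, set 3) → VC-HIT  vc=[42, 51]
7: 0xe9 (blk 58, set 2) → L1-HIT  vc=[42, 51]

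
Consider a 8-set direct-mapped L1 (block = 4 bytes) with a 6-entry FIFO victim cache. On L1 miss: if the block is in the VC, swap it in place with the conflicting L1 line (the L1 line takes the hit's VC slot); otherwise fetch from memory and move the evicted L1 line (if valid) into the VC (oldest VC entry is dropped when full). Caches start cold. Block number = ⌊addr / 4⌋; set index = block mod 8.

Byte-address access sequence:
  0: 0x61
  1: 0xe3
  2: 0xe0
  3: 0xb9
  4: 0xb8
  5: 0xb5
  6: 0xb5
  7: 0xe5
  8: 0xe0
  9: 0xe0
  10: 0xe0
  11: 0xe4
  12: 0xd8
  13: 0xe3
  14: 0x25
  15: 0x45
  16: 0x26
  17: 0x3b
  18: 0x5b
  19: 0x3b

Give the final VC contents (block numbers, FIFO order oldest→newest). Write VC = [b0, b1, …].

VC = [24, 46, 57, 17, 54, 22]

0: 0x61 (blk 24, set 0) → MISS  vc=[]
1: 0xe3 (blk 56, set 0) → MISS  vc=[24]
2: 0xe0 (blk 56, set 0) → L1-HIT  vc=[24]
3: 0xb9 (blk 46, set 6) → MISS  vc=[24]
4: 0xb8 (blk 46, set 6) → L1-HIT  vc=[24]
5: 0xb5 (blk 45, set 5) → MISS  vc=[24]
6: 0xb5 (blk 45, set 5) → L1-HIT  vc=[24]
7: 0xe5 (blk 57, set 1) → MISS  vc=[24]
8: 0xe0 (blk 56, set 0) → L1-HIT  vc=[24]
9: 0xe0 (blk 56, set 0) → L1-HIT  vc=[24]
10: 0xe0 (blk 56, set 0) → L1-HIT  vc=[24]
11: 0xe4 (blk 57, set 1) → L1-HIT  vc=[24]
12: 0xd8 (blk 54, set 6) → MISS  vc=[24, 46]
13: 0xe3 (blk 56, set 0) → L1-HIT  vc=[24, 46]
14: 0x25 (blk 9, set 1) → MISS  vc=[24, 46, 57]
15: 0x45 (blk 17, set 1) → MISS  vc=[24, 46, 57, 9]
16: 0x26 (blk 9, set 1) → VC-HIT  vc=[24, 46, 57, 17]
17: 0x3b (blk 14, set 6) → MISS  vc=[24, 46, 57, 17, 54]
18: 0x5b (blk 22, set 6) → MISS  vc=[24, 46, 57, 17, 54, 14]
19: 0x3b (blk 14, set 6) → VC-HIT  vc=[24, 46, 57, 17, 54, 22]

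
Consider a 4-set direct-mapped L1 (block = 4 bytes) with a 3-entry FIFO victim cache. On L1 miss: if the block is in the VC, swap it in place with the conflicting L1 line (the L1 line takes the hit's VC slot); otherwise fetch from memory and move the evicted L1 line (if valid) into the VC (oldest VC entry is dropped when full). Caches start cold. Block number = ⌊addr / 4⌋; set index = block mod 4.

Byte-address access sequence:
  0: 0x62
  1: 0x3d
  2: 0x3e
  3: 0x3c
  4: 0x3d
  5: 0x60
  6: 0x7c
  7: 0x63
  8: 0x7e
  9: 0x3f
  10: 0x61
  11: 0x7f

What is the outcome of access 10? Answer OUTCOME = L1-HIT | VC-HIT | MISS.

OUTCOME = L1-HIT

0: 0x62 (blk 24, set 0) → MISS  vc=[]
1: 0x3d (blk 15, set 3) → MISS  vc=[]
2: 0x3e (blk 15, set 3) → L1-HIT  vc=[]
3: 0x3c (blk 15, set 3) → L1-HIT  vc=[]
4: 0x3d (blk 15, set 3) → L1-HIT  vc=[]
5: 0x60 (blk 24, set 0) → L1-HIT  vc=[]
6: 0x7c (blk 31, set 3) → MISS  vc=[15]
7: 0x63 (blk 24, set 0) → L1-HIT  vc=[15]
8: 0x7e (blk 31, set 3) → L1-HIT  vc=[15]
9: 0x3f (blk 15, set 3) → VC-HIT  vc=[31]
10: 0x61 (blk 24, set 0) → L1-HIT  vc=[31]
11: 0x7f (blk 31, set 3) → VC-HIT  vc=[15]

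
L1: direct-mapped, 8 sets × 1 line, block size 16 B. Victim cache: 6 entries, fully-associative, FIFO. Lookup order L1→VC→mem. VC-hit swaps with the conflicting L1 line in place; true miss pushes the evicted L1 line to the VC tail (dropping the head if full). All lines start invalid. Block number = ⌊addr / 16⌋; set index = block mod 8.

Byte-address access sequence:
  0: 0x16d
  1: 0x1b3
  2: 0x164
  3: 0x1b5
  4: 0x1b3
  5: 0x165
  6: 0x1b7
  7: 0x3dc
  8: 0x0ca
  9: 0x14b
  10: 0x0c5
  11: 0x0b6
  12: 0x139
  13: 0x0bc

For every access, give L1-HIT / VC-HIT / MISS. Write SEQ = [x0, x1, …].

0: 0x16d (blk 22, set 6) → MISS  vc=[]
1: 0x1b3 (blk 27, set 3) → MISS  vc=[]
2: 0x164 (blk 22, set 6) → L1-HIT  vc=[]
3: 0x1b5 (blk 27, set 3) → L1-HIT  vc=[]
4: 0x1b3 (blk 27, set 3) → L1-HIT  vc=[]
5: 0x165 (blk 22, set 6) → L1-HIT  vc=[]
6: 0x1b7 (blk 27, set 3) → L1-HIT  vc=[]
7: 0x3dc (blk 61, set 5) → MISS  vc=[]
8: 0xca (blk 12, set 4) → MISS  vc=[]
9: 0x14b (blk 20, set 4) → MISS  vc=[12]
10: 0xc5 (blk 12, set 4) → VC-HIT  vc=[20]
11: 0xb6 (blk 11, set 3) → MISS  vc=[20, 27]
12: 0x139 (blk 19, set 3) → MISS  vc=[20, 27, 11]
13: 0xbc (blk 11, set 3) → VC-HIT  vc=[20, 27, 19]

SEQ = [MISS, MISS, L1-HIT, L1-HIT, L1-HIT, L1-HIT, L1-HIT, MISS, MISS, MISS, VC-HIT, MISS, MISS, VC-HIT]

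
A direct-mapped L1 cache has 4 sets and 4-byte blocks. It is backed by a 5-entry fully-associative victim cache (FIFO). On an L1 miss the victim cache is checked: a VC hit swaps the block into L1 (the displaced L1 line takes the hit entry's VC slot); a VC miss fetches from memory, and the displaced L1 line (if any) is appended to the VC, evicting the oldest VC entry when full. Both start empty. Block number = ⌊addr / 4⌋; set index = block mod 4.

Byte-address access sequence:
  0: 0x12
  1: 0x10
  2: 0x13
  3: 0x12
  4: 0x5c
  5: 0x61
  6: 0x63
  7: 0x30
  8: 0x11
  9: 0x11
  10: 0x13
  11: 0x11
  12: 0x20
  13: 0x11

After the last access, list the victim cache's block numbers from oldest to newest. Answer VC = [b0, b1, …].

VC = [12, 24, 8]

  [0] addr=0x12 blk=4 s=0: MISS | VC []
  [1] addr=0x10 blk=4 s=0: L1-HIT | VC []
  [2] addr=0x13 blk=4 s=0: L1-HIT | VC []
  [3] addr=0x12 blk=4 s=0: L1-HIT | VC []
  [4] addr=0x5c blk=23 s=3: MISS | VC []
  [5] addr=0x61 blk=24 s=0: MISS | VC [4]
  [6] addr=0x63 blk=24 s=0: L1-HIT | VC [4]
  [7] addr=0x30 blk=12 s=0: MISS | VC [4, 24]
  [8] addr=0x11 blk=4 s=0: VC-HIT | VC [12, 24]
  [9] addr=0x11 blk=4 s=0: L1-HIT | VC [12, 24]
  [10] addr=0x13 blk=4 s=0: L1-HIT | VC [12, 24]
  [11] addr=0x11 blk=4 s=0: L1-HIT | VC [12, 24]
  [12] addr=0x20 blk=8 s=0: MISS | VC [12, 24, 4]
  [13] addr=0x11 blk=4 s=0: VC-HIT | VC [12, 24, 8]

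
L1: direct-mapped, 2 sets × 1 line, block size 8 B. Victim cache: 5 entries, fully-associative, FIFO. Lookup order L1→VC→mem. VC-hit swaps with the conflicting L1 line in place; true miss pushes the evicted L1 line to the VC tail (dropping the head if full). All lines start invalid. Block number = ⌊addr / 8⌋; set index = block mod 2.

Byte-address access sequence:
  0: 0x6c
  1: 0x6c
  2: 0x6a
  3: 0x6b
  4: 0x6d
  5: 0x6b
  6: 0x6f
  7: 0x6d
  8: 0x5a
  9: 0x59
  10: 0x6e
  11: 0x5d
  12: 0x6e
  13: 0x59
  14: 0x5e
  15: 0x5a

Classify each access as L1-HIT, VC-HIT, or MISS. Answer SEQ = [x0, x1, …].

  [0] addr=0x6c blk=13 s=1: MISS | VC []
  [1] addr=0x6c blk=13 s=1: L1-HIT | VC []
  [2] addr=0x6a blk=13 s=1: L1-HIT | VC []
  [3] addr=0x6b blk=13 s=1: L1-HIT | VC []
  [4] addr=0x6d blk=13 s=1: L1-HIT | VC []
  [5] addr=0x6b blk=13 s=1: L1-HIT | VC []
  [6] addr=0x6f blk=13 s=1: L1-HIT | VC []
  [7] addr=0x6d blk=13 s=1: L1-HIT | VC []
  [8] addr=0x5a blk=11 s=1: MISS | VC [13]
  [9] addr=0x59 blk=11 s=1: L1-HIT | VC [13]
  [10] addr=0x6e blk=13 s=1: VC-HIT | VC [11]
  [11] addr=0x5d blk=11 s=1: VC-HIT | VC [13]
  [12] addr=0x6e blk=13 s=1: VC-HIT | VC [11]
  [13] addr=0x59 blk=11 s=1: VC-HIT | VC [13]
  [14] addr=0x5e blk=11 s=1: L1-HIT | VC [13]
  [15] addr=0x5a blk=11 s=1: L1-HIT | VC [13]

SEQ = [MISS, L1-HIT, L1-HIT, L1-HIT, L1-HIT, L1-HIT, L1-HIT, L1-HIT, MISS, L1-HIT, VC-HIT, VC-HIT, VC-HIT, VC-HIT, L1-HIT, L1-HIT]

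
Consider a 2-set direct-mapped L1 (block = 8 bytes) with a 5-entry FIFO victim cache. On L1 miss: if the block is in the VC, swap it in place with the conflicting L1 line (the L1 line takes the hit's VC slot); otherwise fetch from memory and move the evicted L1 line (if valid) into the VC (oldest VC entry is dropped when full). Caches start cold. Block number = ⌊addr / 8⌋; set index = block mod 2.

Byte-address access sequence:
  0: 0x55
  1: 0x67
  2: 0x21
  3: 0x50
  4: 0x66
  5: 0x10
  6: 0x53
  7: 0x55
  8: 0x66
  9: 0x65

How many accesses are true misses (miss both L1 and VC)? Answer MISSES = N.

#0 0x55→b10/s0 MISS; vc=[]
#1 0x67→b12/s0 MISS; vc=[10]
#2 0x21→b4/s0 MISS; vc=[10,12]
#3 0x50→b10/s0 VC-HIT; vc=[4,12]
#4 0x66→b12/s0 VC-HIT; vc=[4,10]
#5 0x10→b2/s0 MISS; vc=[4,10,12]
#6 0x53→b10/s0 VC-HIT; vc=[4,2,12]
#7 0x55→b10/s0 L1-HIT; vc=[4,2,12]
#8 0x66→b12/s0 VC-HIT; vc=[4,2,10]
#9 0x65→b12/s0 L1-HIT; vc=[4,2,10]

MISSES = 4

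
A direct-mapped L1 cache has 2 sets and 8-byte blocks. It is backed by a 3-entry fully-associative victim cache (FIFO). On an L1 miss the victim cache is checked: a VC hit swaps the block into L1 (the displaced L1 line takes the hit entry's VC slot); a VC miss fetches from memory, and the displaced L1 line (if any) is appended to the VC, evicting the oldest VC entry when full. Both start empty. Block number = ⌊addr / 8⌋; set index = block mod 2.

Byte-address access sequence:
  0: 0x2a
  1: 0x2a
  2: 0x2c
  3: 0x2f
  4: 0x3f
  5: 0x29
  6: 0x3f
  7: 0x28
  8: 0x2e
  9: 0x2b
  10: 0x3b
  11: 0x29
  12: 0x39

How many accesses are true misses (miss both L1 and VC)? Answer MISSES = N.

  [0] addr=0x2a blk=5 s=1: MISS | VC []
  [1] addr=0x2a blk=5 s=1: L1-HIT | VC []
  [2] addr=0x2c blk=5 s=1: L1-HIT | VC []
  [3] addr=0x2f blk=5 s=1: L1-HIT | VC []
  [4] addr=0x3f blk=7 s=1: MISS | VC [5]
  [5] addr=0x29 blk=5 s=1: VC-HIT | VC [7]
  [6] addr=0x3f blk=7 s=1: VC-HIT | VC [5]
  [7] addr=0x28 blk=5 s=1: VC-HIT | VC [7]
  [8] addr=0x2e blk=5 s=1: L1-HIT | VC [7]
  [9] addr=0x2b blk=5 s=1: L1-HIT | VC [7]
  [10] addr=0x3b blk=7 s=1: VC-HIT | VC [5]
  [11] addr=0x29 blk=5 s=1: VC-HIT | VC [7]
  [12] addr=0x39 blk=7 s=1: VC-HIT | VC [5]

MISSES = 2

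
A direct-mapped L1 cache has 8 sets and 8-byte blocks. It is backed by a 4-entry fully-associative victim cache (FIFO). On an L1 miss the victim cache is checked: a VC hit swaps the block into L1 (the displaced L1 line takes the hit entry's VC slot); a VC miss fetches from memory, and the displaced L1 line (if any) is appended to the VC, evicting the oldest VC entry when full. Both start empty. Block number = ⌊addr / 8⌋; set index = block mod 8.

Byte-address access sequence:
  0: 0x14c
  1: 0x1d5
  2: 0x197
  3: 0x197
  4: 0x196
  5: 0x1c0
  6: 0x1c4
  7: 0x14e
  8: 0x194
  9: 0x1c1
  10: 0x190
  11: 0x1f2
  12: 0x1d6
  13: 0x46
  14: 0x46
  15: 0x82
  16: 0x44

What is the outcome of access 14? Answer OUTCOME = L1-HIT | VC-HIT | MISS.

  [0] addr=0x14c blk=41 s=1: MISS | VC []
  [1] addr=0x1d5 blk=58 s=2: MISS | VC []
  [2] addr=0x197 blk=50 s=2: MISS | VC [58]
  [3] addr=0x197 blk=50 s=2: L1-HIT | VC [58]
  [4] addr=0x196 blk=50 s=2: L1-HIT | VC [58]
  [5] addr=0x1c0 blk=56 s=0: MISS | VC [58]
  [6] addr=0x1c4 blk=56 s=0: L1-HIT | VC [58]
  [7] addr=0x14e blk=41 s=1: L1-HIT | VC [58]
  [8] addr=0x194 blk=50 s=2: L1-HIT | VC [58]
  [9] addr=0x1c1 blk=56 s=0: L1-HIT | VC [58]
  [10] addr=0x190 blk=50 s=2: L1-HIT | VC [58]
  [11] addr=0x1f2 blk=62 s=6: MISS | VC [58]
  [12] addr=0x1d6 blk=58 s=2: VC-HIT | VC [50]
  [13] addr=0x46 blk=8 s=0: MISS | VC [50, 56]
  [14] addr=0x46 blk=8 s=0: L1-HIT | VC [50, 56]
  [15] addr=0x82 blk=16 s=0: MISS | VC [50, 56, 8]
  [16] addr=0x44 blk=8 s=0: VC-HIT | VC [50, 56, 16]

OUTCOME = L1-HIT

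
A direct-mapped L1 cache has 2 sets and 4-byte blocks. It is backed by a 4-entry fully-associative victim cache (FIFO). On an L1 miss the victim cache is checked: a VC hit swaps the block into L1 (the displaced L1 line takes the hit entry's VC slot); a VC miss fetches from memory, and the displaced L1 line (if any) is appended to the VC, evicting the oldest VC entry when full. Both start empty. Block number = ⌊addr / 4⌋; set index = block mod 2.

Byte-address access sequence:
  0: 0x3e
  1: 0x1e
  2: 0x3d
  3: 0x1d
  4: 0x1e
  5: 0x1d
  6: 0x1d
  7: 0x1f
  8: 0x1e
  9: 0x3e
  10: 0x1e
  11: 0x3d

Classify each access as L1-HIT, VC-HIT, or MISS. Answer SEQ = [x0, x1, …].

0: 0x3e (blk 15, set 1) → MISS  vc=[]
1: 0x1e (blk 7, set 1) → MISS  vc=[15]
2: 0x3d (blk 15, set 1) → VC-HIT  vc=[7]
3: 0x1d (blk 7, set 1) → VC-HIT  vc=[15]
4: 0x1e (blk 7, set 1) → L1-HIT  vc=[15]
5: 0x1d (blk 7, set 1) → L1-HIT  vc=[15]
6: 0x1d (blk 7, set 1) → L1-HIT  vc=[15]
7: 0x1f (blk 7, set 1) → L1-HIT  vc=[15]
8: 0x1e (blk 7, set 1) → L1-HIT  vc=[15]
9: 0x3e (blk 15, set 1) → VC-HIT  vc=[7]
10: 0x1e (blk 7, set 1) → VC-HIT  vc=[15]
11: 0x3d (blk 15, set 1) → VC-HIT  vc=[7]

SEQ = [MISS, MISS, VC-HIT, VC-HIT, L1-HIT, L1-HIT, L1-HIT, L1-HIT, L1-HIT, VC-HIT, VC-HIT, VC-HIT]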